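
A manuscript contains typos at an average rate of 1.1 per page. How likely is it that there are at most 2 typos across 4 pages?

0.1851

Over the interval, μ = 1.1 × 4 = 4.4 (4 pages).
P(N ≤ 2) = Σ_{j=0}^{2} e^(−μ) μ^j/j! ≈ 0.1851.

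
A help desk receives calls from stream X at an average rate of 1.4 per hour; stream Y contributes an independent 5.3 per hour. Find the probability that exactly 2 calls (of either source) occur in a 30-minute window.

Independent Poisson processes superpose: combined rate λ = 1.4 + 5.3 = 6.7 per hour.
Over the interval, μ = 6.7 × 0.5 = 3.35 (a 30-minute window = 0.5 hours).
P(N = 2) = e^(−3.35) · 3.35^2/2! ≈ 0.1969.

0.1969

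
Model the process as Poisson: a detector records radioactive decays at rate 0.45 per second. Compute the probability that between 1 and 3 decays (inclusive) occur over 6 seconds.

Over the interval, μ = 0.45 × 6 = 2.7 (6 seconds).
P(1 ≤ N ≤ 3) = Σ_{j=1}^{3} e^(−2.7) · 2.7^j/j! ≈ 0.6469.

0.6469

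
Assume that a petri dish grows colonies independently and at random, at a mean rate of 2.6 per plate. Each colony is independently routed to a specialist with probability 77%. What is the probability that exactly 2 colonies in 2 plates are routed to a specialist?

Thinning: the colonies that are routed to a specialist themselves form a Poisson process with rate 0.77 × 2.6 = 2.002 per plate.
Over the interval, μ = 2.002 × 2 = 4.004 (2 plates).
P(N = 2) = e^(−4.004) · 4.004^2/2! ≈ 0.1462.

0.1462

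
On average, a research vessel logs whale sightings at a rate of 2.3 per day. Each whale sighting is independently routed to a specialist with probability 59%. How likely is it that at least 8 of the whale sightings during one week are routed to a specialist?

0.7312

Thinning: the whale sightings that are routed to a specialist themselves form a Poisson process with rate 0.59 × 2.3 = 1.357 per day.
Over the interval, μ = 1.357 × 7 = 9.499 (a week = 7 days).
P(N ≥ 8) = 1 − P(N ≤ 7) ≈ 0.7312.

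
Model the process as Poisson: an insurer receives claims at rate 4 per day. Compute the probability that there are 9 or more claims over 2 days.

0.4075

Over the interval, μ = 4 × 2 = 8 (2 days).
P(N ≥ 9) = 1 − P(N ≤ 8) = 1 − Σ_{j=0}^{8} e^(−μ) μ^j/j! ≈ 0.4075.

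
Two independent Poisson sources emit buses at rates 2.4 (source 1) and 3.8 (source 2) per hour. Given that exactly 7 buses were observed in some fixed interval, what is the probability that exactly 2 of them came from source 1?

Given the total, each event is independently from source 1 with probability p = λ_1/(λ_1+λ_2) = 2.4/6.2 ≈ 0.3871.
So K ~ Binomial(7, 2.4/6.2): P(K = 2) = C(7,2) · (2.4/6.2)^2 · (3.8/6.2)^5 ≈ 0.2722.

0.2722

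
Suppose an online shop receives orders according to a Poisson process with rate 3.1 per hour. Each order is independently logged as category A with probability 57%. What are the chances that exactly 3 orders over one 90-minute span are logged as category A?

0.2191

Thinning: the orders that are logged as category A themselves form a Poisson process with rate 0.57 × 3.1 = 1.767 per hour.
Over the interval, μ = 1.767 × 1.5 = 2.6505 (a 90-minute span = 1.5 hours).
P(N = 3) = e^(−2.6505) · 2.6505^3/3! ≈ 0.2191.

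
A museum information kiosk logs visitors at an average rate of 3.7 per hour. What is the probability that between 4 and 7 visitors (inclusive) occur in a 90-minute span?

0.6072

Over the interval, μ = 3.7 × 1.5 = 5.55 (a 90-minute span = 1.5 hours).
P(4 ≤ N ≤ 7) = Σ_{j=4}^{7} e^(−5.55) · 5.55^j/j! ≈ 0.6072.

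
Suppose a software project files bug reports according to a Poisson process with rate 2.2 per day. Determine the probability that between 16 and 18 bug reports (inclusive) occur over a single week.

0.2629

Over the interval, μ = 2.2 × 7 = 15.4 (a week = 7 days).
P(16 ≤ N ≤ 18) = Σ_{j=16}^{18} e^(−15.4) · 15.4^j/j! ≈ 0.2629.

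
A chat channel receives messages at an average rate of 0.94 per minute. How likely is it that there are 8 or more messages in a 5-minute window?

0.1040

Over the interval, μ = 0.94 × 5 = 4.7 (a 5-minute window = 5 minutes).
P(N ≥ 8) = 1 − P(N ≤ 7) = 1 − Σ_{j=0}^{7} e^(−μ) μ^j/j! ≈ 0.1040.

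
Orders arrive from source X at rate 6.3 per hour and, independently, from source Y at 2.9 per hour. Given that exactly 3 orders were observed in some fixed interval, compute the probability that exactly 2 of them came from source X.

0.4434

Given the total, each event is independently from source X with probability p = λ_X/(λ_X+λ_Y) = 6.3/9.2 ≈ 0.6848.
So K ~ Binomial(3, 6.3/9.2): P(K = 2) = C(3,2) · (6.3/9.2)^2 · (2.9/9.2)^1 ≈ 0.4434.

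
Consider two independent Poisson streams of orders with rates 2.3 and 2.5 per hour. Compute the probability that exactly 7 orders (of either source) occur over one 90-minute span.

Independent Poisson processes superpose: combined rate λ = 2.3 + 2.5 = 4.8 per hour.
Over the interval, μ = 4.8 × 1.5 = 7.2 (a 90-minute span = 1.5 hours).
P(N = 7) = e^(−7.2) · 7.2^7/7! ≈ 0.1486.

0.1486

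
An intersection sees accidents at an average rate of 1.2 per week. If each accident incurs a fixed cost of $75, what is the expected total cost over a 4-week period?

$360

E[N] = 1.2 × 4 = 4.8 (a 4-week period = 4 weeks); E[cost] = 4.8 × $75 = $360.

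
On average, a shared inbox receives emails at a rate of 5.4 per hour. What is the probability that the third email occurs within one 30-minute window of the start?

Over the interval, μ = 5.4 × 0.5 = 2.7 (a 30-minute window = 0.5 hours).
The third arrival falls in the interval iff at least 3 events occur there: P(S_3 ≤ t) = P(N ≥ 3) = 1 − P(N ≤ 2) ≈ 0.5064.

0.5064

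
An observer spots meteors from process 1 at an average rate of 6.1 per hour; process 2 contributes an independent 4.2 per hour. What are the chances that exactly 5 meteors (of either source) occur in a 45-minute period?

0.1012

Independent Poisson processes superpose: combined rate λ = 6.1 + 4.2 = 10.3 per hour.
Over the interval, μ = 10.3 × 0.75 = 7.725 (a 45-minute period = 0.75 hours).
P(N = 5) = e^(−7.725) · 7.725^5/5! ≈ 0.1012.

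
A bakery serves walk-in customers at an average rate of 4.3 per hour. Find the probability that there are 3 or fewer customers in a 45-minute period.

Over the interval, μ = 4.3 × 0.75 = 3.225 (a 45-minute period = 0.75 hours).
P(N ≤ 3) = Σ_{j=0}^{3} e^(−μ) μ^j/j! ≈ 0.5970.

0.5970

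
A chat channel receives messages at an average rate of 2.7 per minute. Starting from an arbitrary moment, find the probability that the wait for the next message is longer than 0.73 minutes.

0.1393

The wait for the next event is exponential with rate λ = 2.7 per minute.
P(T > 0.73) = e^(−λt) = e^(−2.7 × 0.73) = e^(−1.971) ≈ 0.1393.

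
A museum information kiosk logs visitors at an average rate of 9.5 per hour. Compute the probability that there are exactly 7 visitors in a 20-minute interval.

Over the interval, μ = 9.5 × 1/3 ≈ 3.16667 (a 20-minute interval = 1/3 hours).
P(N = 7) = e^(−μ) μ^7/7! = e^(−3.16667) · 3.16667^7/5040 ≈ 0.0267.

0.0267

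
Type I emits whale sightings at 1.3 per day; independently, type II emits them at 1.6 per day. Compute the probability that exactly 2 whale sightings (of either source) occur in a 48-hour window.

Independent Poisson processes superpose: combined rate λ = 1.3 + 1.6 = 2.9 per day.
Over the interval, μ = 2.9 × 2 = 5.8 (a 48-hour window = 2 days).
P(N = 2) = e^(−5.8) · 5.8^2/2! ≈ 0.0509.

0.0509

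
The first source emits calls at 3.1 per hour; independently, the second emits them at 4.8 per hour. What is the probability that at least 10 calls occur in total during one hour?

Independent Poisson processes superpose: combined rate λ = 3.1 + 4.8 = 7.9 per hour.
So μ = 7.9.
P(N ≥ 10) = 1 − P(N ≤ 9) ≈ 0.2710.

0.2710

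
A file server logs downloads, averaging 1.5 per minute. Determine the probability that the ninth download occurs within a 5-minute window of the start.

0.3380

Over the interval, μ = 1.5 × 5 = 7.5 (a 5-minute window = 5 minutes).
The ninth arrival falls in the interval iff at least 9 events occur there: P(S_9 ≤ t) = P(N ≥ 9) = 1 − P(N ≤ 8) ≈ 0.3380.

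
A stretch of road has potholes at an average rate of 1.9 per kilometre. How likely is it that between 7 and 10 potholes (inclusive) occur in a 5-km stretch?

Over the interval, μ = 1.9 × 5 = 9.5 (a 5-km stretch = 5 kilometres).
P(7 ≤ N ≤ 10) = Σ_{j=7}^{10} e^(−9.5) · 9.5^j/j! ≈ 0.4804.

0.4804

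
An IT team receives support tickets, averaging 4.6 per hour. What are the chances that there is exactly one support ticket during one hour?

0.0462

With mean μ = 4.6 per hour,
P(N = 1) = e^(−μ) μ^1/1! = e^(−4.6) · 4.6^1/1 ≈ 0.0462.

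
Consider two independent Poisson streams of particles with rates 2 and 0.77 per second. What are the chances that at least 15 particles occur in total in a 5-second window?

0.4137

Independent Poisson processes superpose: combined rate λ = 2 + 0.77 = 2.77 per second.
Over the interval, μ = 2.77 × 5 = 13.85 (a 5-second window = 5 seconds).
P(N ≥ 15) = 1 − P(N ≤ 14) ≈ 0.4137.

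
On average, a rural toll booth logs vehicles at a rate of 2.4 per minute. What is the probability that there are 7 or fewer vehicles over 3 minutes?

Over the interval, μ = 2.4 × 3 = 7.2 (3 minutes).
P(N ≤ 7) = Σ_{j=0}^{7} e^(−μ) μ^j/j! ≈ 0.5689.

0.5689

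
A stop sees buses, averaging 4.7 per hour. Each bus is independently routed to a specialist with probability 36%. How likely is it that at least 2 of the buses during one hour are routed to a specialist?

0.5043

Thinning: the buses that are routed to a specialist themselves form a Poisson process with rate 0.36 × 4.7 = 1.692 per hour.
So μ = 1.692.
P(N ≥ 2) = 1 − P(N ≤ 1) ≈ 0.5043.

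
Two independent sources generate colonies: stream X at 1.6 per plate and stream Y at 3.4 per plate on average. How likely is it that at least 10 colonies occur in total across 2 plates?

Independent Poisson processes superpose: combined rate λ = 1.6 + 3.4 = 5 per plate.
Over the interval, μ = 5 × 2 = 10 (2 plates).
P(N ≥ 10) = 1 − P(N ≤ 9) ≈ 0.5421.

0.5421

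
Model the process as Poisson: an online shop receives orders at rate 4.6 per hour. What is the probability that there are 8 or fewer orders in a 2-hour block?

Over the interval, μ = 4.6 × 2 = 9.2 (a 2-hour block = 2 hours).
P(N ≤ 8) = Σ_{j=0}^{8} e^(−μ) μ^j/j! ≈ 0.4296.

0.4296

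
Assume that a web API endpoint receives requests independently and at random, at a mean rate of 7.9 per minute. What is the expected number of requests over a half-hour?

E[N] = λt = 7.9 × 30 = 237 (a half-hour = 30 minutes).

237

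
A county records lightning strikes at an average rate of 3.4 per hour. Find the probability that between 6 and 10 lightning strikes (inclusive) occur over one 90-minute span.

Over the interval, μ = 3.4 × 1.5 = 5.1 (a 90-minute span = 1.5 hours).
P(6 ≤ N ≤ 10) = Σ_{j=6}^{10} e^(−5.1) · 5.1^j/j! ≈ 0.3860.

0.3860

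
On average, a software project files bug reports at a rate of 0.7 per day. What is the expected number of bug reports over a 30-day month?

E[N] = λt = 0.7 × 30 = 21 (a 30-day month = 30 days).

21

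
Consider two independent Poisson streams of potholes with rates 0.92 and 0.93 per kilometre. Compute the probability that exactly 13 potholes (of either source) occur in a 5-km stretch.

Independent Poisson processes superpose: combined rate λ = 0.92 + 0.93 = 1.85 per kilometre.
Over the interval, μ = 1.85 × 5 = 9.25 (a 5-km stretch = 5 kilometres).
P(N = 13) = e^(−9.25) · 9.25^13/13! ≈ 0.0560.

0.0560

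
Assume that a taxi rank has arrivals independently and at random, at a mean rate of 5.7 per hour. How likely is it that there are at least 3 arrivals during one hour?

With mean μ = 5.7 per hour,
P(N ≥ 3) = 1 − P(N ≤ 2) = 1 − Σ_{j=0}^{2} e^(−μ) μ^j/j! ≈ 0.9232.

0.9232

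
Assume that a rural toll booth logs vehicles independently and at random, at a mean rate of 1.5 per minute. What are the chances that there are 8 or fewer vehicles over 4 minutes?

Over the interval, μ = 1.5 × 4 = 6 (4 minutes).
P(N ≤ 8) = Σ_{j=0}^{8} e^(−μ) μ^j/j! ≈ 0.8472.

0.8472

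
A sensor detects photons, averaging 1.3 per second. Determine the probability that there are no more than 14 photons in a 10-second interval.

Over the interval, μ = 1.3 × 10 = 13 (a 10-second interval = 10 seconds).
P(N ≤ 14) = Σ_{j=0}^{14} e^(−μ) μ^j/j! ≈ 0.6751.

0.6751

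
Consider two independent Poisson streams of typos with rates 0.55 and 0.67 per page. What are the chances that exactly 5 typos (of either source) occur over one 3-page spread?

Independent Poisson processes superpose: combined rate λ = 0.55 + 0.67 = 1.22 per page.
Over the interval, μ = 1.22 × 3 = 3.66 (a 3-page spread = 3 pages).
P(N = 5) = e^(−3.66) · 3.66^5/5! ≈ 0.1408.

0.1408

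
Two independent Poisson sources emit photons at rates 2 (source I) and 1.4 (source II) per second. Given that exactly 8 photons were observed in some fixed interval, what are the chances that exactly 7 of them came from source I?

Given the total, each event is independently from source I with probability p = λ_I/(λ_I+λ_II) = 2/3.4 ≈ 0.5882.
So K ~ Binomial(8, 2/3.4): P(K = 7) = C(8,7) · (2/3.4)^7 · (1.4/3.4)^1 ≈ 0.0803.

0.0803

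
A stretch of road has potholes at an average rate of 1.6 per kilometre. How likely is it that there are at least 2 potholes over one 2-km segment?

Over the interval, μ = 1.6 × 2 = 3.2 (a 2-km segment = 2 kilometres).
P(N ≥ 2) = 1 − P(N ≤ 1) = 1 − Σ_{j=0}^{1} e^(−μ) μ^j/j! ≈ 0.8288.

0.8288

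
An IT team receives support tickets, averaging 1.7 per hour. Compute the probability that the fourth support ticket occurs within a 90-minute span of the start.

0.2532

Over the interval, μ = 1.7 × 1.5 = 2.55 (a 90-minute span = 1.5 hours).
The fourth arrival falls in the interval iff at least 4 events occur there: P(S_4 ≤ t) = P(N ≥ 4) = 1 − P(N ≤ 3) ≈ 0.2532.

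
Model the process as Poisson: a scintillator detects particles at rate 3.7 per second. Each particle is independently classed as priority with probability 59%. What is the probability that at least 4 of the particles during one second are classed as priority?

Thinning: the particles that are classed as priority themselves form a Poisson process with rate 0.59 × 3.7 = 2.183 per second.
So μ = 2.183.
P(N ≥ 4) = 1 − P(N ≤ 3) ≈ 0.1773.

0.1773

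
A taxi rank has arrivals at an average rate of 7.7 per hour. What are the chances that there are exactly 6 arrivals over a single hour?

0.1311

With mean μ = 7.7 per hour,
P(N = 6) = e^(−μ) μ^6/6! = e^(−7.7) · 7.7^6/720 ≈ 0.1311.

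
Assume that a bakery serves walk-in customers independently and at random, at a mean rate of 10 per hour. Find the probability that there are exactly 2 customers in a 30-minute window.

0.0842

Over the interval, μ = 10 × 0.5 = 5 (a 30-minute window = 0.5 hours).
P(N = 2) = e^(−μ) μ^2/2! = e^(−5) · 5^2/2 ≈ 0.0842.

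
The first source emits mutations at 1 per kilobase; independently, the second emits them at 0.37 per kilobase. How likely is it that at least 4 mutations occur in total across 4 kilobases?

Independent Poisson processes superpose: combined rate λ = 1 + 0.37 = 1.37 per kilobase.
Over the interval, μ = 1.37 × 4 = 5.48 (4 kilobases).
P(N ≥ 4) = 1 − P(N ≤ 3) ≈ 0.7960.

0.7960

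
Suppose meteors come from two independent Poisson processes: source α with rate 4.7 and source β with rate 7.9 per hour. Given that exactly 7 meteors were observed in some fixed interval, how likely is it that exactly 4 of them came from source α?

Given the total, each event is independently from source α with probability p = λ_α/(λ_α+λ_β) = 4.7/12.6 ≈ 0.3730.
So K ~ Binomial(7, 4.7/12.6): P(K = 4) = C(7,4) · (4.7/12.6)^4 · (7.9/12.6)^3 ≈ 0.1670.

0.1670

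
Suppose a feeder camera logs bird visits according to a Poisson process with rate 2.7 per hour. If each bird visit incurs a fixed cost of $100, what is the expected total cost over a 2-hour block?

$540

E[N] = 2.7 × 2 = 5.4 (a 2-hour block = 2 hours); E[cost] = 5.4 × $100 = $540.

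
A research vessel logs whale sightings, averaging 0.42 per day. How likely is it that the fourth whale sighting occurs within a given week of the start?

0.3393

Over the interval, μ = 0.42 × 7 = 2.94 (a week = 7 days).
The fourth arrival falls in the interval iff at least 4 events occur there: P(S_4 ≤ t) = P(N ≥ 4) = 1 − P(N ≤ 3) ≈ 0.3393.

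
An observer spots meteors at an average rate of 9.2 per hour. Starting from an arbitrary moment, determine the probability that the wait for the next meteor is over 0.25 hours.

0.1003

The wait for the next event is exponential with rate λ = 9.2 per hour.
P(T > 0.25) = e^(−λt) = e^(−9.2 × 0.25) = e^(−2.3) ≈ 0.1003.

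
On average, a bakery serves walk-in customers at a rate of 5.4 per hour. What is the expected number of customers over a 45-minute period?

E[N] = λt = 5.4 × 0.75 = 4.05 (a 45-minute period = 0.75 hours).

4.05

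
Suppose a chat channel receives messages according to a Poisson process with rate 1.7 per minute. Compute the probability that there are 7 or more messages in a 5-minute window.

0.7438

Over the interval, μ = 1.7 × 5 = 8.5 (a 5-minute window = 5 minutes).
P(N ≥ 7) = 1 − P(N ≤ 6) = 1 − Σ_{j=0}^{6} e^(−μ) μ^j/j! ≈ 0.7438.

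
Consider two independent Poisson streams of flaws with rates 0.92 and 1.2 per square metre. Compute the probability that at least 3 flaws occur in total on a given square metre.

Independent Poisson processes superpose: combined rate λ = 0.92 + 1.2 = 2.12 per square metre.
So μ = 2.12.
P(N ≥ 3) = 1 − P(N ≤ 2) ≈ 0.3558.

0.3558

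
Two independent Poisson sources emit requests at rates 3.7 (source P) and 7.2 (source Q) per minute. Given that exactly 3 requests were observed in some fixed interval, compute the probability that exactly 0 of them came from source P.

Given the total, each event is independently from source P with probability p = λ_P/(λ_P+λ_Q) = 3.7/10.9 ≈ 0.3394.
So K ~ Binomial(3, 3.7/10.9): P(K = 0) = C(3,0) · (3.7/10.9)^0 · (7.2/10.9)^3 ≈ 0.2882.

0.2882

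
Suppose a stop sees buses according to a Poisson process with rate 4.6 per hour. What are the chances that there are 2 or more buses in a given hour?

With mean μ = 4.6 per hour,
P(N ≥ 2) = 1 − P(N ≤ 1) = 1 − Σ_{j=0}^{1} e^(−μ) μ^j/j! ≈ 0.9437.

0.9437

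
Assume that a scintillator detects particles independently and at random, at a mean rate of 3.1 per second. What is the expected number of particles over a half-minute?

93

E[N] = λt = 3.1 × 30 = 93 (a half-minute = 30 seconds).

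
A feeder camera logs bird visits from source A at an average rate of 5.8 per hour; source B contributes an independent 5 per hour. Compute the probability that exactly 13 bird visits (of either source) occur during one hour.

Independent Poisson processes superpose: combined rate λ = 5.8 + 5 = 10.8 per hour.
So μ = 10.8.
P(N = 13) = e^(−10.8) · 10.8^13/13! ≈ 0.0891.

0.0891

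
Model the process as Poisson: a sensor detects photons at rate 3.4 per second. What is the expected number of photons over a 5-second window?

E[N] = λt = 3.4 × 5 = 17 (a 5-second window = 5 seconds).

17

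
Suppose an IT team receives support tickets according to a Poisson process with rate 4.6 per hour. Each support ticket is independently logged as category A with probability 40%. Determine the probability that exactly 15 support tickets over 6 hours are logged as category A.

0.0541

Thinning: the support tickets that are logged as category A themselves form a Poisson process with rate 0.4 × 4.6 = 1.84 per hour.
Over the interval, μ = 1.84 × 6 = 11.04 (6 hours).
P(N = 15) = e^(−11.04) · 11.04^15/15! ≈ 0.0541.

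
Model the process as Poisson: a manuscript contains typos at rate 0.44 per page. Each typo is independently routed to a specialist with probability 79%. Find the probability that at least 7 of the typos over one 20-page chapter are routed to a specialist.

Thinning: the typos that are routed to a specialist themselves form a Poisson process with rate 0.79 × 0.44 = 0.3476 per page.
Over the interval, μ = 0.3476 × 20 = 6.952 (a 20-page chapter = 20 pages).
P(N ≥ 7) = 1 − P(N ≤ 6) ≈ 0.5431.

0.5431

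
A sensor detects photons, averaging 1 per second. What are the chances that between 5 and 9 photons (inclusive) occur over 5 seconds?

0.5277

Over the interval, μ = 1 × 5 = 5 (5 seconds).
P(5 ≤ N ≤ 9) = Σ_{j=5}^{9} e^(−5) · 5^j/j! ≈ 0.5277.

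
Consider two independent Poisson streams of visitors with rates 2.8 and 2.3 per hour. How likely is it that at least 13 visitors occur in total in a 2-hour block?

Independent Poisson processes superpose: combined rate λ = 2.8 + 2.3 = 5.1 per hour.
Over the interval, μ = 5.1 × 2 = 10.2 (a 2-hour block = 2 hours).
P(N ≥ 13) = 1 − P(N ≤ 12) ≈ 0.2278.

0.2278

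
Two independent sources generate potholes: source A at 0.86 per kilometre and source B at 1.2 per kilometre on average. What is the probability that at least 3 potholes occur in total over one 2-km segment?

0.7790

Independent Poisson processes superpose: combined rate λ = 0.86 + 1.2 = 2.06 per kilometre.
Over the interval, μ = 2.06 × 2 = 4.12 (a 2-km segment = 2 kilometres).
P(N ≥ 3) = 1 − P(N ≤ 2) ≈ 0.7790.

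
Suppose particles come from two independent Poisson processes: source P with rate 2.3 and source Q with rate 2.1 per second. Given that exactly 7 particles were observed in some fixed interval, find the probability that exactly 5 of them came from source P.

0.1867

Given the total, each event is independently from source P with probability p = λ_P/(λ_P+λ_Q) = 2.3/4.4 ≈ 0.5227.
So K ~ Binomial(7, 2.3/4.4): P(K = 5) = C(7,5) · (2.3/4.4)^5 · (2.1/4.4)^2 ≈ 0.1867.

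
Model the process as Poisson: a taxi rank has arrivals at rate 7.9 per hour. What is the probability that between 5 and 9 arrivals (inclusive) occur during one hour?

0.6234

With mean μ = 7.9 per hour,
P(5 ≤ N ≤ 9) = Σ_{j=5}^{9} e^(−7.9) · 7.9^j/j! ≈ 0.6234.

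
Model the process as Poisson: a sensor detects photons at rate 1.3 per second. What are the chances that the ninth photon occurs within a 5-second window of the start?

Over the interval, μ = 1.3 × 5 = 6.5 (a 5-second window = 5 seconds).
The ninth arrival falls in the interval iff at least 9 events occur there: P(S_9 ≤ t) = P(N ≥ 9) = 1 − P(N ≤ 8) ≈ 0.2084.

0.2084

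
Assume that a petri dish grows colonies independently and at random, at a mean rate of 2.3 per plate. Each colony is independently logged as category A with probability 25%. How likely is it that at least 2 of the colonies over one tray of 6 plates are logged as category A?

0.8587

Thinning: the colonies that are logged as category A themselves form a Poisson process with rate 0.25 × 2.3 = 0.575 per plate.
Over the interval, μ = 0.575 × 6 = 3.45 (a tray of 6 plates = 6 plates).
P(N ≥ 2) = 1 − P(N ≤ 1) ≈ 0.8587.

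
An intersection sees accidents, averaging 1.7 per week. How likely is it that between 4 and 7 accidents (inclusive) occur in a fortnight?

Over the interval, μ = 1.7 × 2 = 3.4 (a fortnight = 2 weeks).
P(4 ≤ N ≤ 7) = Σ_{j=4}^{7} e^(−3.4) · 3.4^j/j! ≈ 0.4186.

0.4186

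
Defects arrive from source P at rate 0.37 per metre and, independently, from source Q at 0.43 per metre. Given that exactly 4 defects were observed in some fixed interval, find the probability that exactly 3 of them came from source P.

0.2127

Given the total, each event is independently from source P with probability p = λ_P/(λ_P+λ_Q) = 0.37/0.8 = 0.4625.
So K ~ Binomial(4, 0.37/0.8): P(K = 3) = C(4,3) · (0.37/0.8)^3 · (0.43/0.8)^1 ≈ 0.2127.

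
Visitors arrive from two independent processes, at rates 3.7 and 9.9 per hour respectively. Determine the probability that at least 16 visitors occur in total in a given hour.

Independent Poisson processes superpose: combined rate λ = 3.7 + 9.9 = 13.6 per hour.
So μ = 13.6.
P(N ≥ 16) = 1 − P(N ≤ 15) ≈ 0.2917.

0.2917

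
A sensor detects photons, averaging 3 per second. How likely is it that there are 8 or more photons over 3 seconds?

Over the interval, μ = 3 × 3 = 9 (3 seconds).
P(N ≥ 8) = 1 − P(N ≤ 7) = 1 − Σ_{j=0}^{7} e^(−μ) μ^j/j! ≈ 0.6761.

0.6761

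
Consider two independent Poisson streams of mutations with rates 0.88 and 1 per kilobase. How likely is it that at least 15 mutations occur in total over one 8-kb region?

0.5384

Independent Poisson processes superpose: combined rate λ = 0.88 + 1 = 1.88 per kilobase.
Over the interval, μ = 1.88 × 8 = 15.04 (an 8-kb region = 8 kilobases).
P(N ≥ 15) = 1 − P(N ≤ 14) ≈ 0.5384.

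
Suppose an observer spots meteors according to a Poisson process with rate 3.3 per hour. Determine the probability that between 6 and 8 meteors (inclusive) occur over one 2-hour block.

0.4249

Over the interval, μ = 3.3 × 2 = 6.6 (a 2-hour block = 2 hours).
P(6 ≤ N ≤ 8) = Σ_{j=6}^{8} e^(−6.6) · 6.6^j/j! ≈ 0.4249.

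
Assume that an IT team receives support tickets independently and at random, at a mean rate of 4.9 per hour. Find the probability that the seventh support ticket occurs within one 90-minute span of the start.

Over the interval, μ = 4.9 × 1.5 = 7.35 (a 90-minute span = 1.5 hours).
The seventh arrival falls in the interval iff at least 7 events occur there: P(S_7 ≤ t) = P(N ≥ 7) = 1 − P(N ≤ 6) ≈ 0.6010.

0.6010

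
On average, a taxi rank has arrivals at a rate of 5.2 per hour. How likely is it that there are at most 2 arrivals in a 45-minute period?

Over the interval, μ = 5.2 × 0.75 = 3.9 (a 45-minute period = 0.75 hours).
P(N ≤ 2) = Σ_{j=0}^{2} e^(−μ) μ^j/j! ≈ 0.2531.

0.2531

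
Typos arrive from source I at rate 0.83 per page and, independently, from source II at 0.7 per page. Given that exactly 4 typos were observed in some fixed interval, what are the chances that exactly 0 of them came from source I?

Given the total, each event is independently from source I with probability p = λ_I/(λ_I+λ_II) = 0.83/1.53 ≈ 0.5425.
So K ~ Binomial(4, 0.83/1.53): P(K = 0) = C(4,0) · (0.83/1.53)^0 · (0.7/1.53)^4 ≈ 0.0438.

0.0438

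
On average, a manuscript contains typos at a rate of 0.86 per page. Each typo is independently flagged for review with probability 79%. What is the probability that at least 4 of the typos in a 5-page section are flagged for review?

Thinning: the typos that are flagged for review themselves form a Poisson process with rate 0.79 × 0.86 = 0.6794 per page.
Over the interval, μ = 0.6794 × 5 = 3.397 (a 5-page section = 5 pages).
P(N ≥ 4) = 1 − P(N ≤ 3) ≈ 0.4410.

0.4410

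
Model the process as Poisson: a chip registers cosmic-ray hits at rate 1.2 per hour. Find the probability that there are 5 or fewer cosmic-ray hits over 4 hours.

Over the interval, μ = 1.2 × 4 = 4.8 (4 hours).
P(N ≤ 5) = Σ_{j=0}^{5} e^(−μ) μ^j/j! ≈ 0.6510.

0.6510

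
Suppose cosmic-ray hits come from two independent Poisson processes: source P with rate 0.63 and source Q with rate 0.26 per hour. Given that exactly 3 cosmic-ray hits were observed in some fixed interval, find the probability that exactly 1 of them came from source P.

0.1812

Given the total, each event is independently from source P with probability p = λ_P/(λ_P+λ_Q) = 0.63/0.89 ≈ 0.7079.
So K ~ Binomial(3, 0.63/0.89): P(K = 1) = C(3,1) · (0.63/0.89)^1 · (0.26/0.89)^2 ≈ 0.1812.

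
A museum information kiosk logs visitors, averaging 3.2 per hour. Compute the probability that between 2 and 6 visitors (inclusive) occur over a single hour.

0.7842

With mean μ = 3.2 per hour,
P(2 ≤ N ≤ 6) = Σ_{j=2}^{6} e^(−3.2) · 3.2^j/j! ≈ 0.7842.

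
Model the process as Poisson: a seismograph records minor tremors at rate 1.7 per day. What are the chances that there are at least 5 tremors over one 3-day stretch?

0.5769

Over the interval, μ = 1.7 × 3 = 5.1 (a 3-day stretch = 3 days).
P(N ≥ 5) = 1 − P(N ≤ 4) = 1 − Σ_{j=0}^{4} e^(−μ) μ^j/j! ≈ 0.5769.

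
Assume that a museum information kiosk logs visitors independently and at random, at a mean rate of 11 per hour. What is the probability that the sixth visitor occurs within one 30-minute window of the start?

0.4711

Over the interval, μ = 11 × 0.5 = 5.5 (a 30-minute window = 0.5 hours).
The sixth arrival falls in the interval iff at least 6 events occur there: P(S_6 ≤ t) = P(N ≥ 6) = 1 − P(N ≤ 5) ≈ 0.4711.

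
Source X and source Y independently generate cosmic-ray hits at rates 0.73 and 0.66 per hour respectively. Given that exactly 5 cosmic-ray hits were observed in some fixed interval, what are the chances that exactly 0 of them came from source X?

0.0241

Given the total, each event is independently from source X with probability p = λ_X/(λ_X+λ_Y) = 0.73/1.39 ≈ 0.5252.
So K ~ Binomial(5, 0.73/1.39): P(K = 0) = C(5,0) · (0.73/1.39)^0 · (0.66/1.39)^5 ≈ 0.0241.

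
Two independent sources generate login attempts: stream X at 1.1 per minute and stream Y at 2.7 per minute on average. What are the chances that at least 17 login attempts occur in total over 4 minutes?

0.3552

Independent Poisson processes superpose: combined rate λ = 1.1 + 2.7 = 3.8 per minute.
Over the interval, μ = 3.8 × 4 = 15.2 (4 minutes).
P(N ≥ 17) = 1 − P(N ≤ 16) ≈ 0.3552.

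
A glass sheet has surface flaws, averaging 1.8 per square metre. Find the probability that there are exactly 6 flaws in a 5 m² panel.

Over the interval, μ = 1.8 × 5 = 9 (a 5 m² panel = 5 square metres).
P(N = 6) = e^(−μ) μ^6/6! = e^(−9) · 9^6/720 ≈ 0.0911.

0.0911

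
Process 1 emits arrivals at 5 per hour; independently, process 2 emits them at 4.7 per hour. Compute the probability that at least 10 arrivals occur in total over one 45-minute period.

0.1984

Independent Poisson processes superpose: combined rate λ = 5 + 4.7 = 9.7 per hour.
Over the interval, μ = 9.7 × 0.75 = 7.275 (a 45-minute period = 0.75 hours).
P(N ≥ 10) = 1 − P(N ≤ 9) ≈ 0.1984.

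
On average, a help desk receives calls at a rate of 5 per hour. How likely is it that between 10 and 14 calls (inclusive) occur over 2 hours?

Over the interval, μ = 5 × 2 = 10 (2 hours).
P(10 ≤ N ≤ 14) = Σ_{j=10}^{14} e^(−10) · 10^j/j! ≈ 0.4586.

0.4586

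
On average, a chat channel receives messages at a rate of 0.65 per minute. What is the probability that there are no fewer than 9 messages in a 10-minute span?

Over the interval, μ = 0.65 × 10 = 6.5 (a 10-minute span = 10 minutes).
P(N ≥ 9) = 1 − P(N ≤ 8) = 1 − Σ_{j=0}^{8} e^(−μ) μ^j/j! ≈ 0.2084.

0.2084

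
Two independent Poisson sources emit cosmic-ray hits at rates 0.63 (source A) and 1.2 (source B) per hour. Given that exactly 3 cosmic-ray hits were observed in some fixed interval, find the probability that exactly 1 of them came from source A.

0.4441

Given the total, each event is independently from source A with probability p = λ_A/(λ_A+λ_B) = 0.63/1.83 ≈ 0.3443.
So K ~ Binomial(3, 0.63/1.83): P(K = 1) = C(3,1) · (0.63/1.83)^1 · (1.2/1.83)^2 ≈ 0.4441.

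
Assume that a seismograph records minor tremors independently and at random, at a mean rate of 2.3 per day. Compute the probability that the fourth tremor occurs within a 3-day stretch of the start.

Over the interval, μ = 2.3 × 3 = 6.9 (a 3-day stretch = 3 days).
The fourth arrival falls in the interval iff at least 4 events occur there: P(S_4 ≤ t) = P(N ≥ 4) = 1 − P(N ≤ 3) ≈ 0.9129.

0.9129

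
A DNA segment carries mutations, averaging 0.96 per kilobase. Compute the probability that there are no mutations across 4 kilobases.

0.0215

Over the interval, μ = 0.96 × 4 = 3.84 (4 kilobases).
P(N = 0) = e^(−μ) μ^0/0! = e^(−3.84) · 3.84^0/1 ≈ 0.0215.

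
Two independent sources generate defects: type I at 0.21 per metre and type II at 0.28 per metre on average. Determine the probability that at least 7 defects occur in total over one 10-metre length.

Independent Poisson processes superpose: combined rate λ = 0.21 + 0.28 = 0.49 per metre.
Over the interval, μ = 0.49 × 10 = 4.9 (a 10-metre length = 10 metres).
P(N ≥ 7) = 1 − P(N ≤ 6) ≈ 0.2233.

0.2233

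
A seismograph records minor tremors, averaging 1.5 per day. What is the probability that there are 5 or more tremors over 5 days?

Over the interval, μ = 1.5 × 5 = 7.5 (5 days).
P(N ≥ 5) = 1 − P(N ≤ 4) = 1 − Σ_{j=0}^{4} e^(−μ) μ^j/j! ≈ 0.8679.

0.8679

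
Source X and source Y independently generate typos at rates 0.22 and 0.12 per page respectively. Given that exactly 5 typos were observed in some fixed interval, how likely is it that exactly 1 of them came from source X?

Given the total, each event is independently from source X with probability p = λ_X/(λ_X+λ_Y) = 0.22/0.34 ≈ 0.6471.
So K ~ Binomial(5, 0.22/0.34): P(K = 1) = C(5,1) · (0.22/0.34)^1 · (0.12/0.34)^4 ≈ 0.0502.

0.0502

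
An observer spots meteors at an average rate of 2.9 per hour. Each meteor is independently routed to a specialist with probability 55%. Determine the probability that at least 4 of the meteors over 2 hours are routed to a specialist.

0.3953

Thinning: the meteors that are routed to a specialist themselves form a Poisson process with rate 0.55 × 2.9 = 1.595 per hour.
Over the interval, μ = 1.595 × 2 = 3.19 (2 hours).
P(N ≥ 4) = 1 − P(N ≤ 3) ≈ 0.3953.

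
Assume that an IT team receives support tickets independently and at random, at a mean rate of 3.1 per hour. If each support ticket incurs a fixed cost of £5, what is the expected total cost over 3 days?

£1116

E[N] = 3.1 × 72 = 223.2 (3 days = 72 hours); E[cost] = 223.2 × £5 = £1116.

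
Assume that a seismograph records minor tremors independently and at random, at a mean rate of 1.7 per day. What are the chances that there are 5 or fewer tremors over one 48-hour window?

Over the interval, μ = 1.7 × 2 = 3.4 (a 48-hour window = 2 days).
P(N ≤ 5) = Σ_{j=0}^{5} e^(−μ) μ^j/j! ≈ 0.8705.

0.8705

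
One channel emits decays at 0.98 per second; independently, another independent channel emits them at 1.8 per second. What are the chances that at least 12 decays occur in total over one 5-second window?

0.7314

Independent Poisson processes superpose: combined rate λ = 0.98 + 1.8 = 2.78 per second.
Over the interval, μ = 2.78 × 5 = 13.9 (a 5-second window = 5 seconds).
P(N ≥ 12) = 1 − P(N ≤ 11) ≈ 0.7314.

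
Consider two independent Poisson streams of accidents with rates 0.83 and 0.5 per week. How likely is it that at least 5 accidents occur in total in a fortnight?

0.1312

Independent Poisson processes superpose: combined rate λ = 0.83 + 0.5 = 1.33 per week.
Over the interval, μ = 1.33 × 2 = 2.66 (a fortnight = 2 weeks).
P(N ≥ 5) = 1 − P(N ≤ 4) ≈ 0.1312.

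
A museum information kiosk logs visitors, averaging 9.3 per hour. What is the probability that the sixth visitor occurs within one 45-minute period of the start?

0.6961

Over the interval, μ = 9.3 × 0.75 = 6.975 (a 45-minute period = 0.75 hours).
The sixth arrival falls in the interval iff at least 6 events occur there: P(S_6 ≤ t) = P(N ≥ 6) = 1 − P(N ≤ 5) ≈ 0.6961.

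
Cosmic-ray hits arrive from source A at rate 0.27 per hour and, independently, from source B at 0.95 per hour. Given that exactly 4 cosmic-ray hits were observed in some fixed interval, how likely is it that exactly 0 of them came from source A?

0.3677

Given the total, each event is independently from source A with probability p = λ_A/(λ_A+λ_B) = 0.27/1.22 ≈ 0.2213.
So K ~ Binomial(4, 0.27/1.22): P(K = 0) = C(4,0) · (0.27/1.22)^0 · (0.95/1.22)^4 ≈ 0.3677.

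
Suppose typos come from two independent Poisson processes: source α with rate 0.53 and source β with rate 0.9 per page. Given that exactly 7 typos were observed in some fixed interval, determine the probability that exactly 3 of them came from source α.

Given the total, each event is independently from source α with probability p = λ_α/(λ_α+λ_β) = 0.53/1.43 ≈ 0.3706.
So K ~ Binomial(7, 0.53/1.43): P(K = 3) = C(7,3) · (0.53/1.43)^3 · (0.9/1.43)^4 ≈ 0.2796.

0.2796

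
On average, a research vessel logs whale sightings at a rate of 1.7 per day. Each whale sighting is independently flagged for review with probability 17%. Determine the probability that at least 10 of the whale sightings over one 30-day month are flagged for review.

0.3692

Thinning: the whale sightings that are flagged for review themselves form a Poisson process with rate 0.17 × 1.7 = 0.289 per day.
Over the interval, μ = 0.289 × 30 = 8.67 (a 30-day month = 30 days).
P(N ≥ 10) = 1 − P(N ≤ 9) ≈ 0.3692.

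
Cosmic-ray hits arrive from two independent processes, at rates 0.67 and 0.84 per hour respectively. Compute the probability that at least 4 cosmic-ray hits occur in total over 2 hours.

Independent Poisson processes superpose: combined rate λ = 0.67 + 0.84 = 1.51 per hour.
Over the interval, μ = 1.51 × 2 = 3.02 (2 hours).
P(N ≥ 4) = 1 − P(N ≤ 3) ≈ 0.3572.

0.3572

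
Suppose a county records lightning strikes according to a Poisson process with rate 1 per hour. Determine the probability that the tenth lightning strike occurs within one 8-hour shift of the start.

0.2834

Over the interval, μ = 1 × 8 = 8 (an 8-hour shift = 8 hours).
The tenth arrival falls in the interval iff at least 10 events occur there: P(S_10 ≤ t) = P(N ≥ 10) = 1 − P(N ≤ 9) ≈ 0.2834.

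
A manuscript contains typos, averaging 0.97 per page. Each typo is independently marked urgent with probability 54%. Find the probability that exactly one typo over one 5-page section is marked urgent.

0.1909

Thinning: the typos that are marked urgent themselves form a Poisson process with rate 0.54 × 0.97 = 0.5238 per page.
Over the interval, μ = 0.5238 × 5 = 2.619 (a 5-page section = 5 pages).
P(N = 1) = e^(−2.619) · 2.619^1/1! ≈ 0.1909.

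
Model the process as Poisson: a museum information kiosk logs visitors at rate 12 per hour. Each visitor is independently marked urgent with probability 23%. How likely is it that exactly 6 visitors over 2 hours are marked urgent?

Thinning: the visitors that are marked urgent themselves form a Poisson process with rate 0.23 × 12 = 2.76 per hour.
Over the interval, μ = 2.76 × 2 = 5.52 (2 hours).
P(N = 6) = e^(−5.52) · 5.52^6/6! ≈ 0.1574.

0.1574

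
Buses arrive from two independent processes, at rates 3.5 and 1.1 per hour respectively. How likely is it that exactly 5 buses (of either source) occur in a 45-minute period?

Independent Poisson processes superpose: combined rate λ = 3.5 + 1.1 = 4.6 per hour.
Over the interval, μ = 4.6 × 0.75 = 3.45 (a 45-minute period = 0.75 hours).
P(N = 5) = e^(−3.45) · 3.45^5/5! ≈ 0.1293.

0.1293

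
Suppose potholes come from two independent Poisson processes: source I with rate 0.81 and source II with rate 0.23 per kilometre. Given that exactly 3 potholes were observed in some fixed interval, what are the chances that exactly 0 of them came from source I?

0.0108

Given the total, each event is independently from source I with probability p = λ_I/(λ_I+λ_II) = 0.81/1.04 ≈ 0.7788.
So K ~ Binomial(3, 0.81/1.04): P(K = 0) = C(3,0) · (0.81/1.04)^0 · (0.23/1.04)^3 ≈ 0.0108.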